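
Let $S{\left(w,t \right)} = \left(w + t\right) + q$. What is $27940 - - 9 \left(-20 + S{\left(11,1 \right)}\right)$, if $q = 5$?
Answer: $27913$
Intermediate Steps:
$S{\left(w,t \right)} = 5 + t + w$ ($S{\left(w,t \right)} = \left(w + t\right) + 5 = \left(t + w\right) + 5 = 5 + t + w$)
$27940 - - 9 \left(-20 + S{\left(11,1 \right)}\right) = 27940 - - 9 \left(-20 + \left(5 + 1 + 11\right)\right) = 27940 - - 9 \left(-20 + 17\right) = 27940 - \left(-9\right) \left(-3\right) = 27940 - 27 = 27913$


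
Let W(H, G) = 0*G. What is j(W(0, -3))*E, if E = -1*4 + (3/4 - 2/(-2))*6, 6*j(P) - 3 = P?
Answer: 13/4 ≈ 3.2500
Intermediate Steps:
W(H, G) = 0
j(P) = ½ + P/6
E = 13/2 (E = -4 + (3*(¼) - 2*(-½))*6 = -4 + (¾ + 1)*6 = -4 + (7/4)*6 = -4 + 21/2 = 13/2 ≈ 6.5000)
j(W(0, -3))*E = (½ + (⅙)*0)*(13/2) = (½ + 0)*(13/2) = (½)*(13/2) = 13/4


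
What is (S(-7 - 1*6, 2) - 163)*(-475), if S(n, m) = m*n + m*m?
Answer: 87875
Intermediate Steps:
S(n, m) = m² + m*n (S(n, m) = m*n + m² = m² + m*n)
(S(-7 - 1*6, 2) - 163)*(-475) = (2*(2 + (-7 - 1*6)) - 163)*(-475) = (2*(2 + (-7 - 6)) - 163)*(-475) = (2*(2 - 13) - 163)*(-475) = (2*(-11) - 163)*(-475) = (-22 - 163)*(-475) = -185*(-475) = 87875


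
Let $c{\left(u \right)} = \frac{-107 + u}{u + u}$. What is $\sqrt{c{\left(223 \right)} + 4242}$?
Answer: $\frac{2 \sqrt{52740838}}{223} \approx 65.133$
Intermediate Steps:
$c{\left(u \right)} = \frac{-107 + u}{2 u}$
$\sqrt{c{\left(223 \right)} + 4242} = \sqrt{\frac{-107 + 223}{2 \cdot 223} + 4242} = \sqrt{\frac{1}{2} \cdot \frac{1}{223} \cdot 116 + 4242} = \sqrt{\frac{58}{223} + 4242} = \sqrt{\frac{946024}{223}} = \frac{2 \sqrt{52740838}}{223}$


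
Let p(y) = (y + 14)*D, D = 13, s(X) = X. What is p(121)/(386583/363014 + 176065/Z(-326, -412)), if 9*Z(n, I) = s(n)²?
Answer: 11284555190220/102718505683 ≈ 109.86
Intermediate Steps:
Z(n, I) = n²/9
p(y) = 182 + 13*y (p(y) = (y + 14)*13 = (14 + y)*13 = 182 + 13*y)
p(121)/(386583/363014 + 176065/Z(-326, -412)) = (182 + 13*121)/(386583/363014 + 176065/(((⅑)*(-326)²))) = (182 + 1573)/(386583*(1/363014) + 176065/(((⅑)*106276))) = 1755/(386583/363014 + 176065/(106276/9)) = 1755/(386583/363014 + 176065*(9/106276)) = 1755/(386583/363014 + 1584585/106276) = 1755/(308155517049/19289837932) = 1755*(19289837932/308155517049) = 11284555190220/102718505683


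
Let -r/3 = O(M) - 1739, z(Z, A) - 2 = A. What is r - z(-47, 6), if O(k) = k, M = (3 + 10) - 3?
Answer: 5179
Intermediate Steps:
M = 10 (M = 13 - 3 = 10)
z(Z, A) = 2 + A
r = 5187 (r = -3*(10 - 1739) = -3*(-1729) = 5187)
r - z(-47, 6) = 5187 - (2 + 6) = 5187 - 1*8 = 5187 - 8 = 5179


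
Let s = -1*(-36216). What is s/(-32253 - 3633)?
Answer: -6036/5981 ≈ -1.0092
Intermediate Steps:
s = 36216
s/(-32253 - 3633) = 36216/(-32253 - 3633) = 36216/(-35886) = 36216*(-1/35886) = -6036/5981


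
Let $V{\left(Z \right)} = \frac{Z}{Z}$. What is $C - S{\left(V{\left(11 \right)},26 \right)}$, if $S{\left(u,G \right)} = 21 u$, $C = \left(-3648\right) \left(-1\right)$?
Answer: $3627$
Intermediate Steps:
$C = 3648$
$V{\left(Z \right)} = 1$
$C - S{\left(V{\left(11 \right)},26 \right)} = 3648 - 21 \cdot 1 = 3648 - 21 = 3627$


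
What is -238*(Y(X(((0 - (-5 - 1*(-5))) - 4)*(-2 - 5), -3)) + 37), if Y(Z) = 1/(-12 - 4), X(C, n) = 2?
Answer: -70329/8 ≈ -8791.1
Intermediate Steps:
Y(Z) = -1/16 (Y(Z) = 1/(-16) = -1/16)
-238*(Y(X(((0 - (-5 - 1*(-5))) - 4)*(-2 - 5), -3)) + 37) = -238*(-1/16 + 37) = -238*591/16 = -70329/8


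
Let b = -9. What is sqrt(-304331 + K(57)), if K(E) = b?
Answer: 2*I*sqrt(76085) ≈ 551.67*I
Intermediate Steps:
K(E) = -9
sqrt(-304331 + K(57)) = sqrt(-304331 - 9) = sqrt(-304340) = 2*I*sqrt(76085)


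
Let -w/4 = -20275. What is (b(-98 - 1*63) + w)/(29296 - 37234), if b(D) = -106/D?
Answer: -2176201/213003 ≈ -10.217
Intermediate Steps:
w = 81100 (w = -4*(-20275) = 81100)
(b(-98 - 1*63) + w)/(29296 - 37234) = (-106/(-98 - 1*63) + 81100)/(29296 - 37234) = (-106/(-98 - 63) + 81100)/(-7938) = (-106/(-161) + 81100)*(-1/7938) = (-106*(-1/161) + 81100)*(-1/7938) = (106/161 + 81100)*(-1/7938) = (13057206/161)*(-1/7938) = -2176201/213003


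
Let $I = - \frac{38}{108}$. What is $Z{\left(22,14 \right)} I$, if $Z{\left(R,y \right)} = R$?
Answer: $- \frac{209}{27} \approx -7.7407$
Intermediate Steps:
$I = - \frac{19}{54}$ ($I = \left(-38\right) \frac{1}{108} = - \frac{19}{54} \approx -0.35185$)
$Z{\left(22,14 \right)} I = 22 \left(- \frac{19}{54}\right) = - \frac{209}{27}$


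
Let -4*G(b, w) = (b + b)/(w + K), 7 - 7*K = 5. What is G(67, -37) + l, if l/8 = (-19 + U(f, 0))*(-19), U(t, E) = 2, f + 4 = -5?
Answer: 1328645/514 ≈ 2584.9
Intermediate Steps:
K = 2/7 (K = 1 - 1/7*5 = 1 - 5/7 = 2/7 ≈ 0.28571)
f = -9 (f = -4 - 5 = -9)
l = 2584 (l = 8*((-19 + 2)*(-19)) = 8*(-17*(-19)) = 8*323 = 2584)
G(b, w) = -b/(2*(2/7 + w)) (G(b, w) = -(b + b)/(4*(w + 2/7)) = -2*b/(4*(2/7 + w)) = -b/(2*(2/7 + w)))
G(67, -37) + l = -7*67/(4 + 14*(-37)) + 2584 = -7*67/(4 - 518) + 2584 = -7*67/(-514) + 2584 = -7*67*(-1/514) + 2584 = 469/514 + 2584 = 1328645/514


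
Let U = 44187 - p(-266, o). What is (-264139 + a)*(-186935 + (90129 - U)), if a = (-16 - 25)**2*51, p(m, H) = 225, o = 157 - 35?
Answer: 25114137344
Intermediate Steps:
o = 122
U = 43962 (U = 44187 - 1*225 = 44187 - 225 = 43962)
a = 85731 (a = (-41)**2*51 = 1681*51 = 85731)
(-264139 + a)*(-186935 + (90129 - U)) = (-264139 + 85731)*(-186935 + (90129 - 1*43962)) = -178408*(-186935 + (90129 - 43962)) = -178408*(-186935 + 46167) = -178408*(-140768) = 25114137344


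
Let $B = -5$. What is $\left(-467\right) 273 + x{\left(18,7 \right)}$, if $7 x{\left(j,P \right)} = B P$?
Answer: $-127496$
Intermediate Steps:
$x{\left(j,P \right)} = - \frac{5 P}{7}$ ($x{\left(j,P \right)} = \frac{\left(-5\right) P}{7} = - \frac{5 P}{7}$)
$\left(-467\right) 273 + x{\left(18,7 \right)} = \left(-467\right) 273 - 5 = -127491 - 5 = -127496$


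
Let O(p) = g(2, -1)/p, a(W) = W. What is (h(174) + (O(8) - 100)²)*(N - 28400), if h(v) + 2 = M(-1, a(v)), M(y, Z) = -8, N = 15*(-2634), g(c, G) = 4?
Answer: -1343293755/2 ≈ -6.7165e+8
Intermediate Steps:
N = -39510
O(p) = 4/p
h(v) = -10 (h(v) = -2 - 8 = -10)
(h(174) + (O(8) - 100)²)*(N - 28400) = (-10 + (4/8 - 100)²)*(-39510 - 28400) = (-10 + (4*(⅛) - 100)²)*(-67910) = (-10 + (½ - 100)²)*(-67910) = (-10 + (-199/2)²)*(-67910) = (-10 + 39601/4)*(-67910) = (39561/4)*(-67910) = -1343293755/2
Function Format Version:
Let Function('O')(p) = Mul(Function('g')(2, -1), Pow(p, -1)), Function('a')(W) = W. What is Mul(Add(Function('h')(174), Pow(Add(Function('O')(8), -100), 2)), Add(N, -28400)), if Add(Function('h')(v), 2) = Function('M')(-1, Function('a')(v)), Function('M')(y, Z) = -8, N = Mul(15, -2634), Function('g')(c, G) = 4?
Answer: Rational(-1343293755, 2) ≈ -6.7165e+8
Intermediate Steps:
N = -39510
Function('O')(p) = Mul(4, Pow(p, -1))
Function('h')(v) = -10 (Function('h')(v) = Add(-2, -8) = -10)
Mul(Add(Function('h')(174), Pow(Add(Function('O')(8), -100), 2)), Add(N, -28400)) = Mul(Add(-10, Pow(Add(Mul(4, Pow(8, -1)), -100), 2)), Add(-39510, -28400)) = Mul(Add(-10, Pow(Add(Mul(4, Rational(1, 8)), -100), 2)), -67910) = Mul(Add(-10, Pow(Add(Rational(1, 2), -100), 2)), -67910) = Mul(Add(-10, Pow(Rational(-199, 2), 2)), -67910) = Mul(Add(-10, Rational(39601, 4)), -67910) = Mul(Rational(39561, 4), -67910) = Rational(-1343293755, 2)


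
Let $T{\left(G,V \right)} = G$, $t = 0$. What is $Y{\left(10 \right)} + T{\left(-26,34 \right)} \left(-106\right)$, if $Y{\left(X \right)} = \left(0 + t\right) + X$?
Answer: $2766$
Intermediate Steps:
$Y{\left(X \right)} = X$ ($Y{\left(X \right)} = \left(0 + 0\right) + X = 0 + X = X$)
$Y{\left(10 \right)} + T{\left(-26,34 \right)} \left(-106\right) = 10 - -2756 = 10 + 2756 = 2766$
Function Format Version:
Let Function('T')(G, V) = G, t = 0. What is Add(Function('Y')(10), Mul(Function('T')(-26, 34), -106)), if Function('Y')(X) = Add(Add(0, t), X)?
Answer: 2766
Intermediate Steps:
Function('Y')(X) = X (Function('Y')(X) = Add(Add(0, 0), X) = Add(0, X) = X)
Add(Function('Y')(10), Mul(Function('T')(-26, 34), -106)) = Add(10, Mul(-26, -106)) = Add(10, 2756) = 2766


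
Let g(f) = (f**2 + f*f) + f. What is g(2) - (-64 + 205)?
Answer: -131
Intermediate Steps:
g(f) = f + 2*f**2 (g(f) = (f**2 + f**2) + f = 2*f**2 + f = f + 2*f**2)
g(2) - (-64 + 205) = 2*(1 + 2*2) - (-64 + 205) = 2*(1 + 4) - 1*141 = 2*5 - 141 = 10 - 141 = -131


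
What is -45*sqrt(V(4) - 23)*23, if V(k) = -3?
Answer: -1035*I*sqrt(26) ≈ -5277.5*I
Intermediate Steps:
-45*sqrt(V(4) - 23)*23 = -45*sqrt(-3 - 23)*23 = -45*I*sqrt(26)*23 = -1035*I*sqrt(26)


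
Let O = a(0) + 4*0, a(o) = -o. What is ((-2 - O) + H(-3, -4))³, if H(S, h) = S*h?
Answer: 1000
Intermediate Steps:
O = 0 (O = -1*0 + 4*0 = 0 + 0 = 0)
((-2 - O) + H(-3, -4))³ = ((-2 - 1*0) - 3*(-4))³ = ((-2 + 0) + 12)³ = (-2 + 12)³ = 10³ = 1000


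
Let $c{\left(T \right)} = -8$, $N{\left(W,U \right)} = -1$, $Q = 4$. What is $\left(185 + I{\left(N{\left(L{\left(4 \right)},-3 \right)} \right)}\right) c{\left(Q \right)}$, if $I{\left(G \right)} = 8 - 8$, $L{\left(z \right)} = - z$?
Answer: $-1480$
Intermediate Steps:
$I{\left(G \right)} = 0$
$\left(185 + I{\left(N{\left(L{\left(4 \right)},-3 \right)} \right)}\right) c{\left(Q \right)} = \left(185 + 0\right) \left(-8\right) = 185 \left(-8\right) = -1480$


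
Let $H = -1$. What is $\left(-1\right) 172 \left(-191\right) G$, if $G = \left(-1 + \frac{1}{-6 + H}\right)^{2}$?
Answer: $\frac{2102528}{49} \approx 42909.0$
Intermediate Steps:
$G = \frac{64}{49}$ ($G = \left(-1 + \frac{1}{-6 - 1}\right)^{2} = \left(-1 + \frac{1}{-7}\right)^{2} = \left(-1 - \frac{1}{7}\right)^{2} = \left(- \frac{8}{7}\right)^{2} = \frac{64}{49} \approx 1.3061$)
$\left(-1\right) 172 \left(-191\right) G = \left(-1\right) 172 \left(-191\right) \frac{64}{49} = \left(-172\right) \left(-191\right) \frac{64}{49} = 32852 \cdot \frac{64}{49} = \frac{2102528}{49}$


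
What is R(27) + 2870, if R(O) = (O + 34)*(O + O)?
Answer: 6164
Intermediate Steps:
R(O) = 2*O*(34 + O) (R(O) = (34 + O)*(2*O) = 2*O*(34 + O))
R(27) + 2870 = 2*27*(34 + 27) + 2870 = 2*27*61 + 2870 = 3294 + 2870 = 6164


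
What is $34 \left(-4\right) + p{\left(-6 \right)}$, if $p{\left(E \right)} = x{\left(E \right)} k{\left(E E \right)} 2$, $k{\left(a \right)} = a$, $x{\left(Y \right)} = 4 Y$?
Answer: $-1864$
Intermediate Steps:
$p{\left(E \right)} = 8 E^{3}$ ($p{\left(E \right)} = 4 E E E 2 = 4 E E^{2} \cdot 2 = 4 E^{3} \cdot 2 = 8 E^{3}$)
$34 \left(-4\right) + p{\left(-6 \right)} = 34 \left(-4\right) + 8 \left(-6\right)^{3} = -136 + 8 \left(-216\right) = -136 - 1728 = -1864$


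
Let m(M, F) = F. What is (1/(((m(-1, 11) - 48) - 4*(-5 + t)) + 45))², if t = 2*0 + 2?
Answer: 1/400 ≈ 0.0025000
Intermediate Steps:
t = 2 (t = 0 + 2 = 2)
(1/(((m(-1, 11) - 48) - 4*(-5 + t)) + 45))² = (1/(((11 - 48) - 4*(-5 + 2)) + 45))² = (1/((-37 - 4*(-3)) + 45))² = (1/((-37 + 12) + 45))² = (1/(-25 + 45))² = (1/20)² = 1/400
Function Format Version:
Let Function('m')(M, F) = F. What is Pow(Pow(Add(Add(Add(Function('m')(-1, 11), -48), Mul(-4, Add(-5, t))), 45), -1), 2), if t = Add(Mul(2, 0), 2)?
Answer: Rational(1, 400) ≈ 0.0025000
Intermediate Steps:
t = 2 (t = Add(0, 2) = 2)
Pow(Pow(Add(Add(Add(Function('m')(-1, 11), -48), Mul(-4, Add(-5, t))), 45), -1), 2) = Pow(Pow(Add(Add(Add(11, -48), Mul(-4, Add(-5, 2))), 45), -1), 2) = Pow(Pow(Add(Add(-37, Mul(-4, -3)), 45), -1), 2) = Pow(Pow(Add(Add(-37, 12), 45), -1), 2) = Pow(Pow(Add(-25, 45), -1), 2) = Pow(Pow(20, -1), 2) = Pow(Rational(1, 20), 2) = Rational(1, 400)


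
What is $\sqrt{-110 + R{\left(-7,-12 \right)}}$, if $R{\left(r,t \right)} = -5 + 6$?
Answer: $i \sqrt{109} \approx 10.44 i$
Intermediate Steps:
$R{\left(r,t \right)} = 1$
$\sqrt{-110 + R{\left(-7,-12 \right)}} = \sqrt{-110 + 1} = \sqrt{-109} = i \sqrt{109}$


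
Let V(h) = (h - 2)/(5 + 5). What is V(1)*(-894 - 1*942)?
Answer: 918/5 ≈ 183.60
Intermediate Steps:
V(h) = -1/5 + h/10 (V(h) = (-2 + h)/10 = (-2 + h)*(1/10) = -1/5 + h/10)
V(1)*(-894 - 1*942) = (-1/5 + (1/10)*1)*(-894 - 1*942) = (-1/5 + 1/10)*(-894 - 942) = -1/10*(-1836) = 918/5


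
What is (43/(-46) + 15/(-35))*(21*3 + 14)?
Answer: -4829/46 ≈ -104.98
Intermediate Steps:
(43/(-46) + 15/(-35))*(21*3 + 14) = (43*(-1/46) + 15*(-1/35))*(63 + 14) = (-43/46 - 3/7)*77 = -439/322*77 = -4829/46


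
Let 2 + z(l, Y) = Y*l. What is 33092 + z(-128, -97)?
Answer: 45506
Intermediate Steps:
z(l, Y) = -2 + Y*l
33092 + z(-128, -97) = 33092 + (-2 - 97*(-128)) = 33092 + (-2 + 12416) = 33092 + 12414 = 45506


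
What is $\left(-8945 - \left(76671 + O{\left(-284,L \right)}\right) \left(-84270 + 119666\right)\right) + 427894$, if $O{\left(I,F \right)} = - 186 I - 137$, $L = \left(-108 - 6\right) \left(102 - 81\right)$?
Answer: $-4578336819$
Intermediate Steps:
$L = -2394$ ($L = \left(-114\right) 21 = -2394$)
$O{\left(I,F \right)} = -137 - 186 I$
$\left(-8945 - \left(76671 + O{\left(-284,L \right)}\right) \left(-84270 + 119666\right)\right) + 427894 = \left(-8945 - \left(76671 - -52687\right) \left(-84270 + 119666\right)\right) + 427894 = \left(-8945 - \left(76671 + \left(-137 + 52824\right)\right) 35396\right) + 427894 = \left(-8945 - \left(76671 + 52687\right) 35396\right) + 427894 = \left(-8945 - 129358 \cdot 35396\right) + 427894 = \left(-8945 - 4578755768\right) + 427894 = -4578764713 + 427894 = -4578336819$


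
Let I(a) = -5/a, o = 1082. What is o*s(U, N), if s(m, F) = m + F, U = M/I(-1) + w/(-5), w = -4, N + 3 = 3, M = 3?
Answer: 7574/5 ≈ 1514.8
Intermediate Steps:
N = 0 (N = -3 + 3 = 0)
U = 7/5 (U = 3/((-5/(-1))) - 4/(-5) = 3/((-5*(-1))) - 4*(-⅕) = 3/5 + ⅘ = 3*(⅕) + ⅘ = ⅗ + ⅘ = 7/5 ≈ 1.4000)
s(m, F) = F + m
o*s(U, N) = 1082*(0 + 7/5) = 1082*(7/5) = 7574/5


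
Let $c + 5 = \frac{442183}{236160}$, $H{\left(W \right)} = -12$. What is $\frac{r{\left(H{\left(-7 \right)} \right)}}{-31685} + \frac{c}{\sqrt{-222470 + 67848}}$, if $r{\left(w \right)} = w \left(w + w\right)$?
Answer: $- \frac{288}{31685} + \frac{738617 i \sqrt{154622}}{36515531520} \approx -0.0090895 + 0.0079539 i$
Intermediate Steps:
$r{\left(w \right)} = 2 w^{2}$ ($r{\left(w \right)} = w 2 w = 2 w^{2}$)
$c = - \frac{738617}{236160}$ ($c = -5 + \frac{442183}{236160} = - \frac{738617}{236160} \approx -3.1276$)
$\frac{r{\left(H{\left(-7 \right)} \right)}}{-31685} + \frac{c}{\sqrt{-222470 + 67848}} = \frac{2 \left(-12\right)^{2}}{-31685} - \frac{738617}{236160 \sqrt{-222470 + 67848}} = 2 \cdot 144 \left(- \frac{1}{31685}\right) - \frac{738617}{236160 \sqrt{-154622}} = 288 \left(- \frac{1}{31685}\right) - \frac{738617}{236160 i \sqrt{154622}} = - \frac{288}{31685} - \frac{738617 \left(- \frac{i \sqrt{154622}}{154622}\right)}{236160} = - \frac{288}{31685} + \frac{738617 i \sqrt{154622}}{36515531520}$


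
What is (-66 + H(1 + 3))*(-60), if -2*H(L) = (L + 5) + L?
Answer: 4350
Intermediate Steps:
H(L) = -5/2 - L (H(L) = -((L + 5) + L)/2 = -((5 + L) + L)/2 = -(5 + 2*L)/2 = -5/2 - L)
(-66 + H(1 + 3))*(-60) = (-66 + (-5/2 - (1 + 3)))*(-60) = (-66 + (-5/2 - 1*4))*(-60) = (-66 + (-5/2 - 4))*(-60) = (-66 - 13/2)*(-60) = -145/2*(-60) = 4350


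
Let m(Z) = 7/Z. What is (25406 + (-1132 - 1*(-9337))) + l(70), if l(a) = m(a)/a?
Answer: 23527701/700 ≈ 33611.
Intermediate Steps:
l(a) = 7/a² (l(a) = (7/a)/a = 7/a²)
(25406 + (-1132 - 1*(-9337))) + l(70) = (25406 + (-1132 - 1*(-9337))) + 7/70² = (25406 + (-1132 + 9337)) + 7*(1/4900) = (25406 + 8205) + 1/700 = 33611 + 1/700 = 23527701/700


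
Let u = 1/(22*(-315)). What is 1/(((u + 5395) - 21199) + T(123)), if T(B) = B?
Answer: -6930/108669331 ≈ -6.3771e-5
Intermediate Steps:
u = -1/6930 (u = 1/(-6930) = -1/6930 ≈ -0.00014430)
1/(((u + 5395) - 21199) + T(123)) = 1/(((-1/6930 + 5395) - 21199) + 123) = 1/((37387349/6930 - 21199) + 123) = 1/(-109521721/6930 + 123) = 1/(-108669331/6930) = -6930/108669331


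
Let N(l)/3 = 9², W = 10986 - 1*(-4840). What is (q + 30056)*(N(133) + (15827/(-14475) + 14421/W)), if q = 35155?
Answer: 6264877525307/395650 ≈ 1.5834e+7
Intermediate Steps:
W = 15826 (W = 10986 + 4840 = 15826)
N(l) = 243 (N(l) = 3*9² = 3*81 = 243)
(q + 30056)*(N(133) + (15827/(-14475) + 14421/W)) = (35155 + 30056)*(243 + (15827/(-14475) + 14421/15826)) = 65211*(243 + (15827*(-1/14475) + 14421*(1/15826))) = 65211*(243 + (-15827/14475 + 14421/15826)) = 65211*(243 - 216239/1186950) = 65211*(288212611/1186950) = 6264877525307/395650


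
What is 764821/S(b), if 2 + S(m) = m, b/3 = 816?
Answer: 764821/2446 ≈ 312.68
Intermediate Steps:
b = 2448 (b = 3*816 = 2448)
S(m) = -2 + m
764821/S(b) = 764821/(-2 + 2448) = 764821/2446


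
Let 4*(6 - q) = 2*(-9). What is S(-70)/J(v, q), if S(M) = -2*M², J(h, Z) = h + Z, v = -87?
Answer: 19600/153 ≈ 128.10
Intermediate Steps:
q = 21/2 (q = 6 - (-9)/2 = 6 - ¼*(-18) = 6 + 9/2 = 21/2 ≈ 10.500)
J(h, Z) = Z + h
S(-70)/J(v, q) = (-2*(-70)²)/(21/2 - 87) = (-2*4900)/(-153/2) = -9800*(-2/153) = 19600/153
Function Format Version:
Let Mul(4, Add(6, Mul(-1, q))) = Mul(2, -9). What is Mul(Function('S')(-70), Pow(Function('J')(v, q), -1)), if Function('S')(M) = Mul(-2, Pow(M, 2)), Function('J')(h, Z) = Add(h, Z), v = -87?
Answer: Rational(19600, 153) ≈ 128.10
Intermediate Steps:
q = Rational(21, 2) (q = Add(6, Mul(Rational(-1, 4), Mul(2, -9))) = Add(6, Mul(Rational(-1, 4), -18)) = Add(6, Rational(9, 2)) = Rational(21, 2) ≈ 10.500)
Function('J')(h, Z) = Add(Z, h)
Mul(Function('S')(-70), Pow(Function('J')(v, q), -1)) = Mul(Mul(-2, Pow(-70, 2)), Pow(Add(Rational(21, 2), -87), -1)) = Mul(Mul(-2, 4900), Pow(Rational(-153, 2), -1)) = Mul(-9800, Rational(-2, 153)) = Rational(19600, 153)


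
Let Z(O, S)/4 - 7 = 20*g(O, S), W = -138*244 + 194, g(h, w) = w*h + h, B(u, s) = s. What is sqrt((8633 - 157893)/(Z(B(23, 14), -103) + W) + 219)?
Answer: 7*sqrt(108819633)/4923 ≈ 14.833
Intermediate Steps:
g(h, w) = h + h*w (g(h, w) = h*w + h = h + h*w)
W = -33478 (W = -33672 + 194 = -33478)
Z(O, S) = 28 + 80*O*(1 + S) (Z(O, S) = 28 + 4*(20*(O*(1 + S))) = 28 + 4*(20*O*(1 + S)) = 28 + 80*O*(1 + S))
sqrt((8633 - 157893)/(Z(B(23, 14), -103) + W) + 219) = sqrt((8633 - 157893)/((28 + 80*14*(1 - 103)) - 33478) + 219) = sqrt(-149260/((28 + 80*14*(-102)) - 33478) + 219) = sqrt(-149260/((28 - 114240) - 33478) + 219) = sqrt(-149260/(-114212 - 33478) + 219) = sqrt(-149260/(-147690) + 219) = sqrt(-149260*(-1/147690) + 219) = sqrt(14926/14769 + 219) = sqrt(3249337/14769) = 7*sqrt(108819633)/4923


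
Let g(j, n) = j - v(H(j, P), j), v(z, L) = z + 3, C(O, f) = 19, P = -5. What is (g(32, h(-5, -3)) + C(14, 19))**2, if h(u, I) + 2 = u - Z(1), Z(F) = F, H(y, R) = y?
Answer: 256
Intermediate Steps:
v(z, L) = 3 + z
h(u, I) = -3 + u (h(u, I) = -2 + (u - 1*1) = -2 + (u - 1) = -2 + (-1 + u) = -3 + u)
g(j, n) = -3 (g(j, n) = j - (3 + j) = j + (-3 - j) = -3)
(g(32, h(-5, -3)) + C(14, 19))**2 = (-3 + 19)**2 = 16**2 = 256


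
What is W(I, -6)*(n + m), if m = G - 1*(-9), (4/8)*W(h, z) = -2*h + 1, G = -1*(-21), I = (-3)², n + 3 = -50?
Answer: 782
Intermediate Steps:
n = -53 (n = -3 - 50 = -53)
I = 9
G = 21
W(h, z) = 2 - 4*h (W(h, z) = 2*(-2*h + 1) = 2*(1 - 2*h) = 2 - 4*h)
m = 30 (m = 21 - 1*(-9) = 21 + 9 = 30)
W(I, -6)*(n + m) = (2 - 4*9)*(-53 + 30) = (2 - 36)*(-23) = -34*(-23) = 782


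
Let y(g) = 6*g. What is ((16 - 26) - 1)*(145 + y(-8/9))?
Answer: -4609/3 ≈ -1536.3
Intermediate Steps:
((16 - 26) - 1)*(145 + y(-8/9)) = ((16 - 26) - 1)*(145 + 6*(-8/9)) = (-10 - 1)*(145 + 6*(-8*⅑)) = -11*(145 + 6*(-8/9)) = -11*(145 - 16/3) = -11*419/3 = -4609/3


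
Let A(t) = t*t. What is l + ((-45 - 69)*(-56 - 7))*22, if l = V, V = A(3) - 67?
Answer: 157946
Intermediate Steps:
A(t) = t²
V = -58 (V = 3² - 67 = 9 - 67 = -58)
l = -58
l + ((-45 - 69)*(-56 - 7))*22 = -58 + ((-45 - 69)*(-56 - 7))*22 = -58 - 114*(-63)*22 = -58 + 7182*22 = -58 + 158004 = 157946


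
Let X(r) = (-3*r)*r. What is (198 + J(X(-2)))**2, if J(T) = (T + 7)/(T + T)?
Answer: 22629049/576 ≈ 39287.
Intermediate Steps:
X(r) = -3*r**2
J(T) = (7 + T)/(2*T) (J(T) = (7 + T)/((2*T)) = (7 + T)*(1/(2*T)) = (7 + T)/(2*T))
(198 + J(X(-2)))**2 = (198 + (7 - 3*(-2)**2)/(2*((-3*(-2)**2))))**2 = (198 + (7 - 3*4)/(2*((-3*4))))**2 = (198 + (1/2)*(7 - 12)/(-12))**2 = (198 + (1/2)*(-1/12)*(-5))**2 = (198 + 5/24)**2 = (4757/24)**2 = 22629049/576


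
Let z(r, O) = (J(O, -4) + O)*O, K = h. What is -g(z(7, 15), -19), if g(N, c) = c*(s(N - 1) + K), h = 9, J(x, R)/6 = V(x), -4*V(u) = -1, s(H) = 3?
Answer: 228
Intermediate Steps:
V(u) = ¼ (V(u) = -¼*(-1) = ¼)
J(x, R) = 3/2 (J(x, R) = 6*(¼) = 3/2)
K = 9
z(r, O) = O*(3/2 + O) (z(r, O) = (3/2 + O)*O = O*(3/2 + O))
g(N, c) = 12*c (g(N, c) = c*(3 + 9) = c*12 = 12*c)
-g(z(7, 15), -19) = -12*(-19) = -1*(-228) = 228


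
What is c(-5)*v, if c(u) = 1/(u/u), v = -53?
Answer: -53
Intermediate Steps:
c(u) = 1 (c(u) = 1/1 = 1)
c(-5)*v = 1*(-53) = -53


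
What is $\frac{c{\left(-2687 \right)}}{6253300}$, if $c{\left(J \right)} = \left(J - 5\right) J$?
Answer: $\frac{1808351}{1563325} \approx 1.1567$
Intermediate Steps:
$c{\left(J \right)} = J \left(-5 + J\right)$ ($c{\left(J \right)} = \left(-5 + J\right) J = J \left(-5 + J\right)$)
$\frac{c{\left(-2687 \right)}}{6253300} = \frac{\left(-2687\right) \left(-5 - 2687\right)}{6253300} = \left(-2687\right) \left(-2692\right) \frac{1}{6253300} = 7233404 \cdot \frac{1}{6253300} = \frac{1808351}{1563325}$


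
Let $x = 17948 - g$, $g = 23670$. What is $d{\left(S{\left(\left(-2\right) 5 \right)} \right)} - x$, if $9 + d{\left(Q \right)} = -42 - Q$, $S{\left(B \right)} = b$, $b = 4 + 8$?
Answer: $5659$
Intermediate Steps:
$b = 12$
$S{\left(B \right)} = 12$
$d{\left(Q \right)} = -51 - Q$ ($d{\left(Q \right)} = -9 - \left(42 + Q\right) = -51 - Q$)
$x = -5722$ ($x = 17948 - 23670 = -5722$)
$d{\left(S{\left(\left(-2\right) 5 \right)} \right)} - x = \left(-51 - 12\right) - -5722 = \left(-51 - 12\right) + 5722 = -63 + 5722 = 5659$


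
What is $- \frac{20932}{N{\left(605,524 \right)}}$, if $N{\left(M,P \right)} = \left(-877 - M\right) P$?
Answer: $\frac{5233}{194142} \approx 0.026955$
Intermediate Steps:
$N{\left(M,P \right)} = P \left(-877 - M\right)$
$- \frac{20932}{N{\left(605,524 \right)}} = - \frac{20932}{\left(-1\right) 524 \left(877 + 605\right)} = - \frac{20932}{\left(-1\right) 524 \cdot 1482} = - \frac{20932}{-776568} = \left(-20932\right) \left(- \frac{1}{776568}\right) = \frac{5233}{194142}$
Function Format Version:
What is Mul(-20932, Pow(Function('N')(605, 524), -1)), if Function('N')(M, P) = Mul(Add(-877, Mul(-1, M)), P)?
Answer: Rational(5233, 194142) ≈ 0.026955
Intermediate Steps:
Function('N')(M, P) = Mul(P, Add(-877, Mul(-1, M)))
Mul(-20932, Pow(Function('N')(605, 524), -1)) = Mul(-20932, Pow(Mul(-1, 524, Add(877, 605)), -1)) = Mul(-20932, Pow(Mul(-1, 524, 1482), -1)) = Mul(-20932, Pow(-776568, -1)) = Mul(-20932, Rational(-1, 776568)) = Rational(5233, 194142)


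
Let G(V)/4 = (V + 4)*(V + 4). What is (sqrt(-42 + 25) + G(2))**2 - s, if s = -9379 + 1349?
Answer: 28749 + 288*I*sqrt(17) ≈ 28749.0 + 1187.5*I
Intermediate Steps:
G(V) = 4*(4 + V)**2 (G(V) = 4*((V + 4)*(V + 4)) = 4*((4 + V)*(4 + V)) = 4*(4 + V)**2)
s = -8030
(sqrt(-42 + 25) + G(2))**2 - s = (sqrt(-42 + 25) + 4*(4 + 2)**2)**2 - 1*(-8030) = (sqrt(-17) + 4*6**2)**2 + 8030 = (I*sqrt(17) + 4*36)**2 + 8030 = (I*sqrt(17) + 144)**2 + 8030 = (144 + I*sqrt(17))**2 + 8030 = 8030 + (144 + I*sqrt(17))**2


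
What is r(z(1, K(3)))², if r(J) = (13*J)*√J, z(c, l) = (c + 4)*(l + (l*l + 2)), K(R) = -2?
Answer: 1352000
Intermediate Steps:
z(c, l) = (4 + c)*(2 + l + l²) (z(c, l) = (4 + c)*(l + (l² + 2)) = (4 + c)*(l + (2 + l²)) = (4 + c)*(2 + l + l²))
r(J) = 13*J^(3/2)
r(z(1, K(3)))² = (13*(8 + 2*1 + 4*(-2) + 4*(-2)² + 1*(-2) + 1*(-2)²)^(3/2))² = (13*(8 + 2 - 8 + 4*4 - 2 + 1*4)^(3/2))² = (13*(8 + 2 - 8 + 16 - 2 + 4)^(3/2))² = (13*20^(3/2))² = (13*(40*√5))² = (520*√5)² = 1352000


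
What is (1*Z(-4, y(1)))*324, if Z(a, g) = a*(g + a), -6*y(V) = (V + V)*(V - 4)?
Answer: 3888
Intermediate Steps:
y(V) = -V*(-4 + V)/3 (y(V) = -(V + V)*(V - 4)/6 = -2*V*(-4 + V)/6 = -V*(-4 + V)/3)
Z(a, g) = a*(a + g)
(1*Z(-4, y(1)))*324 = (1*(-4*(-4 + (1/3)*1*(4 - 1*1))))*324 = (1*(-4*(-4 + (1/3)*1*(4 - 1))))*324 = (1*(-4*(-4 + (1/3)*1*3)))*324 = (1*(-4*(-4 + 1)))*324 = (1*(-4*(-3)))*324 = (1*12)*324 = 12*324 = 3888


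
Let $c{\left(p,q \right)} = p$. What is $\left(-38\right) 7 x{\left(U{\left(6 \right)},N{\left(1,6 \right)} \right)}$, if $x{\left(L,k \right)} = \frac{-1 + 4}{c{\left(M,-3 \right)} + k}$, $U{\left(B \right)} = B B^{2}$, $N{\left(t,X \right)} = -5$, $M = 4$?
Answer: $798$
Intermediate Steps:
$U{\left(B \right)} = B^{3}$
$x{\left(L,k \right)} = \frac{3}{4 + k}$ ($x{\left(L,k \right)} = \frac{-1 + 4}{4 + k} = \frac{3}{4 + k}$)
$\left(-38\right) 7 x{\left(U{\left(6 \right)},N{\left(1,6 \right)} \right)} = \left(-38\right) 7 \frac{3}{4 - 5} = - 266 \frac{3}{-1} = - 266 \cdot 3 \left(-1\right) = \left(-266\right) \left(-3\right) = 798$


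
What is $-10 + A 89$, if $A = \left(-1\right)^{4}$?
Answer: $79$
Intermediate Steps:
$A = 1$
$-10 + A 89 = -10 + 1 \cdot 89 = -10 + 89 = 79$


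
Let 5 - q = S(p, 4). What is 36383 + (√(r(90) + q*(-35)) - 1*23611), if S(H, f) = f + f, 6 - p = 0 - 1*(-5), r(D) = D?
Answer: 12772 + √195 ≈ 12786.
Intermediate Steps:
p = 1 (p = 6 - (0 - 1*(-5)) = 6 - (0 + 5) = 6 - 1*5 = 6 - 5 = 1)
S(H, f) = 2*f
q = -3 (q = 5 - 2*4 = 5 - 1*8 = 5 - 8 = -3)
36383 + (√(r(90) + q*(-35)) - 1*23611) = 36383 + (√(90 - 3*(-35)) - 1*23611) = 36383 + (√(90 + 105) - 23611) = 36383 + (√195 - 23611) = 36383 + (-23611 + √195) = 12772 + √195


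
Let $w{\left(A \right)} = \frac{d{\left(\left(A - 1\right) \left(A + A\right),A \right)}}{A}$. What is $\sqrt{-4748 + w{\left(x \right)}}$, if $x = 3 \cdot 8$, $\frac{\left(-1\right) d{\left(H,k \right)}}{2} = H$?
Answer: $22 i \sqrt{10} \approx 69.57 i$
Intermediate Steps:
$d{\left(H,k \right)} = - 2 H$
$x = 24$
$w{\left(A \right)} = 4 - 4 A$ ($w{\left(A \right)} = \frac{\left(-2\right) \left(A - 1\right) \left(A + A\right)}{A} = \frac{\left(-2\right) \left(-1 + A\right) 2 A}{A} = \frac{\left(-2\right) 2 A \left(-1 + A\right)}{A} = \frac{\left(-4\right) A \left(-1 + A\right)}{A} = 4 - 4 A$)
$\sqrt{-4748 + w{\left(x \right)}} = \sqrt{-4748 + \left(4 - 96\right)} = \sqrt{-4748 - 92} = \sqrt{-4840} = 22 i \sqrt{10}$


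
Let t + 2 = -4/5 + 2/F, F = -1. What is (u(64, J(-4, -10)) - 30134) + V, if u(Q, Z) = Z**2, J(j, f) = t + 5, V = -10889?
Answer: -1025574/25 ≈ -41023.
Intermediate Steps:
t = -24/5 (t = -2 + (-4/5 + 2/(-1)) = -2 + (-4*1/5 + 2*(-1)) = -2 + (-4/5 - 2) = -2 - 14/5 = -24/5 ≈ -4.8000)
J(j, f) = 1/5 (J(j, f) = -24/5 + 5 = 1/5)
(u(64, J(-4, -10)) - 30134) + V = ((1/5)**2 - 30134) - 10889 = (1/25 - 30134) - 10889 = -753349/25 - 10889 = -1025574/25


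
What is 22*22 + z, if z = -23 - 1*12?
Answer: 449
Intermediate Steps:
z = -35 (z = -23 - 12 = -35)
22*22 + z = 22*22 - 35 = 484 - 35 = 449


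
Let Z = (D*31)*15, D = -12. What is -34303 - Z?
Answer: -28723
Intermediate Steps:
Z = -5580 (Z = -12*31*15 = -372*15 = -5580)
-34303 - Z = -34303 - 1*(-5580) = -34303 + 5580 = -28723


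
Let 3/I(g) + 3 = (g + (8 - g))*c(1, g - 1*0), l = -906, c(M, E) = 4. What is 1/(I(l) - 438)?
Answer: -29/12699 ≈ -0.0022836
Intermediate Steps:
I(g) = 3/29 (I(g) = 3/(-3 + (g + (8 - g))*4) = 3/(-3 + 8*4) = 3/(-3 + 32) = 3/29)
1/(I(l) - 438) = 1/(3/29 - 438) = 1/(-12699/29) = -29/12699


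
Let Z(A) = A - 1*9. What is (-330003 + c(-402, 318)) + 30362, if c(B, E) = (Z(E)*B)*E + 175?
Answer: -39800790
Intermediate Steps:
Z(A) = -9 + A (Z(A) = A - 9 = -9 + A)
c(B, E) = 175 + B*E*(-9 + E) (c(B, E) = ((-9 + E)*B)*E + 175 = (B*(-9 + E))*E + 175 = B*E*(-9 + E) + 175 = 175 + B*E*(-9 + E))
(-330003 + c(-402, 318)) + 30362 = (-330003 + (175 - 402*318*(-9 + 318))) + 30362 = (-330003 + (175 - 402*318*309)) + 30362 = (-330003 + (175 - 39501324)) + 30362 = (-330003 - 39501149) + 30362 = -39831152 + 30362 = -39800790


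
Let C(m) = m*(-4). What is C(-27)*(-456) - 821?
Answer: -50069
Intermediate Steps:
C(m) = -4*m
C(-27)*(-456) - 821 = -4*(-27)*(-456) - 821 = 108*(-456) - 821 = -49248 - 821 = -50069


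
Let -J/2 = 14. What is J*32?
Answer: -896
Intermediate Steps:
J = -28 (J = -2*14 = -28)
J*32 = -28*32 = -896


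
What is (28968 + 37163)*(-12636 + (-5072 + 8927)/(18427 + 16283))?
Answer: -148741066889/178 ≈ -8.3562e+8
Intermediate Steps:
(28968 + 37163)*(-12636 + (-5072 + 8927)/(18427 + 16283)) = 66131*(-12636 + 3855/34710) = 66131*(-12636 + 3855*(1/34710)) = 66131*(-12636 + 257/2314) = 66131*(-29239447/2314) = -148741066889/178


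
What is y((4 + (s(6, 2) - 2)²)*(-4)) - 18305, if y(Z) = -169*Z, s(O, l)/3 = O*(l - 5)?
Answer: 2104335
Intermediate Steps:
s(O, l) = 3*O*(-5 + l) (s(O, l) = 3*(O*(l - 5)) = 3*(O*(-5 + l)) = 3*O*(-5 + l))
y((4 + (s(6, 2) - 2)²)*(-4)) - 18305 = -169*(4 + (3*6*(-5 + 2) - 2)²)*(-4) - 18305 = -169*(4 + (3*6*(-3) - 2)²)*(-4) - 18305 = -169*(4 + (-54 - 2)²)*(-4) - 18305 = -169*(4 + (-56)²)*(-4) - 18305 = -169*(4 + 3136)*(-4) - 18305 = -530660*(-4) - 18305 = -169*(-12560) - 18305 = 2122640 - 18305 = 2104335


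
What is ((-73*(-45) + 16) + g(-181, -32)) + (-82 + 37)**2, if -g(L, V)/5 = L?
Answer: 6231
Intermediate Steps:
g(L, V) = -5*L
((-73*(-45) + 16) + g(-181, -32)) + (-82 + 37)**2 = ((-73*(-45) + 16) - 5*(-181)) + (-82 + 37)**2 = ((3285 + 16) + 905) + (-45)**2 = (3301 + 905) + 2025 = 4206 + 2025 = 6231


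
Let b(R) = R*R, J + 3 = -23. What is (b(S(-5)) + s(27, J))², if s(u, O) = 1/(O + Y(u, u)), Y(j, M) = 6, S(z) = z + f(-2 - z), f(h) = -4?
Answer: 2621161/400 ≈ 6552.9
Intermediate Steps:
J = -26 (J = -3 - 23 = -26)
S(z) = -4 + z (S(z) = z - 4 = -4 + z)
s(u, O) = 1/(6 + O) (s(u, O) = 1/(O + 6) = 1/(6 + O))
b(R) = R²
(b(S(-5)) + s(27, J))² = ((-4 - 5)² + 1/(6 - 26))² = ((-9)² + 1/(-20))² = (81 - 1/20)² = (1619/20)² = 2621161/400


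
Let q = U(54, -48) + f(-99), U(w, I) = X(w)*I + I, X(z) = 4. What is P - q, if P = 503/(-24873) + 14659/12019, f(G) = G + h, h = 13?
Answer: 97815807112/298948587 ≈ 327.20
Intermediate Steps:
U(w, I) = 5*I (U(w, I) = 4*I + I = 5*I)
f(G) = 13 + G (f(G) = G + 13 = 13 + G)
P = 358567750/298948587 (P = 503*(-1/24873) + 14659*(1/12019) = -503/24873 + 14659/12019 = 358567750/298948587 ≈ 1.1994)
q = -326 (q = 5*(-48) + (13 - 99) = -240 - 86 = -326)
P - q = 358567750/298948587 - 1*(-326) = 358567750/298948587 + 326 = 97815807112/298948587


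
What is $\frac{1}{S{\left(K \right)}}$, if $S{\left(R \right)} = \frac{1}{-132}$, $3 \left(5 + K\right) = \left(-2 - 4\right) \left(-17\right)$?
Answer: $-132$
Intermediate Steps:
$K = 29$ ($K = -5 + \frac{\left(-2 - 4\right) \left(-17\right)}{3} = -5 + \frac{\left(-6\right) \left(-17\right)}{3} = -5 + \frac{1}{3} \cdot 102 = -5 + 34 = 29$)
$S{\left(R \right)} = - \frac{1}{132}$
$\frac{1}{S{\left(K \right)}} = \frac{1}{- \frac{1}{132}} = -132$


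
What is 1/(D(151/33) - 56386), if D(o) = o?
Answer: -33/1860587 ≈ -1.7736e-5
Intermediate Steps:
1/(D(151/33) - 56386) = 1/(151/33 - 56386) = 1/(-1860587/33) = -33/1860587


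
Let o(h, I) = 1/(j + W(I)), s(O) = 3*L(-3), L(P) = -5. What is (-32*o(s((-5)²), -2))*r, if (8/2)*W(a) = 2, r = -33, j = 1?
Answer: 704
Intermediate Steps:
W(a) = ½ (W(a) = (¼)*2 = ½)
s(O) = -15 (s(O) = 3*(-5) = -15)
o(h, I) = ⅔ (o(h, I) = 1/(1 + ½) = 1/(3/2) = ⅔)
(-32*o(s((-5)²), -2))*r = -32*⅔*(-33) = -64/3*(-33) = 704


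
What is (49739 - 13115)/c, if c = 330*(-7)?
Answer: -872/55 ≈ -15.855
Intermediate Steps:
c = -2310
(49739 - 13115)/c = (49739 - 13115)/(-2310) = 36624*(-1/2310) = -872/55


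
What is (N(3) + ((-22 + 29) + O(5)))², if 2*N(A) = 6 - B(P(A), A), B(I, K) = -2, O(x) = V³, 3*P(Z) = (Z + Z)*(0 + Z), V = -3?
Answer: 256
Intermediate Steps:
P(Z) = 2*Z²/3 (P(Z) = ((Z + Z)*(0 + Z))/3 = ((2*Z)*Z)/3 = (2*Z²)/3 = 2*Z²/3)
O(x) = -27 (O(x) = (-3)³ = -27)
N(A) = 4 (N(A) = (6 - 1*(-2))/2 = (6 + 2)/2 = (½)*8 = 4)
(N(3) + ((-22 + 29) + O(5)))² = (4 + ((-22 + 29) - 27))² = (4 + (7 - 27))² = (4 - 20)² = (-16)² = 256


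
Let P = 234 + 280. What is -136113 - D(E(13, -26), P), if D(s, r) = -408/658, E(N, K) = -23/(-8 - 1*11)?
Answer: -44780973/329 ≈ -1.3611e+5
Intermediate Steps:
P = 514
E(N, K) = 23/19 (E(N, K) = -23/(-8 - 11) = -23/(-19) = -23*(-1/19) = 23/19)
D(s, r) = -204/329 (D(s, r) = -408*1/658 = -204/329)
-136113 - D(E(13, -26), P) = -136113 - 1*(-204/329) = -136113 + 204/329 = -44780973/329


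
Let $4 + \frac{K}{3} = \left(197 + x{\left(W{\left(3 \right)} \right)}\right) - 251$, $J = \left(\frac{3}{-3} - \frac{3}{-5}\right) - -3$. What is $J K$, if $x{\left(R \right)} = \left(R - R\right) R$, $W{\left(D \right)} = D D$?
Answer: $- \frac{2262}{5} \approx -452.4$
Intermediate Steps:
$W{\left(D \right)} = D^{2}$
$x{\left(R \right)} = 0$ ($x{\left(R \right)} = 0 R = 0$)
$J = \frac{13}{5}$ ($J = \left(3 \left(- \frac{1}{3}\right) - - \frac{3}{5}\right) + 3 = \left(-1 + \frac{3}{5}\right) + 3 = - \frac{2}{5} + 3 = \frac{13}{5} \approx 2.6$)
$K = -174$ ($K = -12 + 3 \left(\left(197 + 0\right) - 251\right) = -12 + 3 \left(197 - 251\right) = -12 + 3 \left(-54\right) = -12 - 162 = -174$)
$J K = \frac{13}{5} \left(-174\right) = - \frac{2262}{5}$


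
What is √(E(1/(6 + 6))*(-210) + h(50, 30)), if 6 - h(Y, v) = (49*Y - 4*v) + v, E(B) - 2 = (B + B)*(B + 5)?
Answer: I*√106269/6 ≈ 54.332*I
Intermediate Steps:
E(B) = 2 + 2*B*(5 + B) (E(B) = 2 + (B + B)*(B + 5) = 2 + (2*B)*(5 + B) = 2 + 2*B*(5 + B))
h(Y, v) = 6 - 49*Y + 3*v (h(Y, v) = 6 - ((49*Y - 4*v) + v) = 6 - ((-4*v + 49*Y) + v) = 6 - (-3*v + 49*Y) = 6 + (-49*Y + 3*v) = 6 - 49*Y + 3*v)
√(E(1/(6 + 6))*(-210) + h(50, 30)) = √((2 + 2*(1/(6 + 6))² + 10/(6 + 6))*(-210) + (6 - 49*50 + 3*30)) = √((2 + 2*(1/12)² + 10/12)*(-210) + (6 - 2450 + 90)) = √((2 + 2*(1/12)² + 10*(1/12))*(-210) - 2354) = √((2 + 2*(1/144) + ⅚)*(-210) - 2354) = √((2 + 1/72 + ⅚)*(-210) - 2354) = √((205/72)*(-210) - 2354) = √(-7175/12 - 2354) = √(-35423/12) = I*√106269/6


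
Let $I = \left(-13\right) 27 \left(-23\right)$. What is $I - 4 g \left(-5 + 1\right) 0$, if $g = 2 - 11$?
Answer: $8073$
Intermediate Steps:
$g = -9$ ($g = 2 - 11 = -9$)
$I = 8073$ ($I = \left(-351\right) \left(-23\right) = 8073$)
$I - 4 g \left(-5 + 1\right) 0 = 8073 - 4 \left(-9\right) \left(-5 + 1\right) 0 = 8073 - - 36 \left(\left(-4\right) 0\right) = 8073 - \left(-36\right) 0 = 8073 - 0 = 8073 + 0 = 8073$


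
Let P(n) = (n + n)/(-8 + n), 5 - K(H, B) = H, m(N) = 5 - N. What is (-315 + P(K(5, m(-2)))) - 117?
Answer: -432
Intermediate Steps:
K(H, B) = 5 - H
P(n) = 2*n/(-8 + n) (P(n) = (2*n)/(-8 + n) = 2*n/(-8 + n))
(-315 + P(K(5, m(-2)))) - 117 = (-315 + 2*(5 - 1*5)/(-8 + (5 - 1*5))) - 117 = (-315 + 2*(5 - 5)/(-8 + (5 - 5))) - 117 = (-315 + 2*0/(-8 + 0)) - 117 = (-315 + 2*0/(-8)) - 117 = (-315 + 2*0*(-⅛)) - 117 = (-315 + 0) - 117 = -315 - 117 = -432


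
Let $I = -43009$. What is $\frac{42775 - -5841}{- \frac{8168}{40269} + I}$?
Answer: $- \frac{1957717704}{1731937589} \approx -1.1304$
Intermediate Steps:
$\frac{42775 - -5841}{- \frac{8168}{40269} + I} = \frac{42775 - -5841}{- \frac{8168}{40269} - 43009} = \frac{42775 + \left(-95 + 5936\right)}{\left(-8168\right) \frac{1}{40269} - 43009} = \frac{42775 + 5841}{- \frac{8168}{40269} - 43009} = \frac{48616}{- \frac{1731937589}{40269}} = 48616 \left(- \frac{40269}{1731937589}\right) = - \frac{1957717704}{1731937589}$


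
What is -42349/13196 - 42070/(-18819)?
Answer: -241810111/248335524 ≈ -0.97372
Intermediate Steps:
-42349/13196 - 42070/(-18819) = -42349*1/13196 - 42070*(-1/18819) = -42349/13196 + 42070/18819 = -241810111/248335524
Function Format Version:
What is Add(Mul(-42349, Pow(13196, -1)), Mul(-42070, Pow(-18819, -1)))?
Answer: Rational(-241810111, 248335524) ≈ -0.97372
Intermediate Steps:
Add(Mul(-42349, Pow(13196, -1)), Mul(-42070, Pow(-18819, -1))) = Add(Mul(-42349, Rational(1, 13196)), Mul(-42070, Rational(-1, 18819))) = Add(Rational(-42349, 13196), Rational(42070, 18819)) = Rational(-241810111, 248335524)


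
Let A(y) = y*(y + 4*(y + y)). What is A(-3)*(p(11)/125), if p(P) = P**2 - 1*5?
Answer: 9396/125 ≈ 75.168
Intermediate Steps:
p(P) = -5 + P**2 (p(P) = P**2 - 5 = -5 + P**2)
A(y) = 9*y**2 (A(y) = y*(y + 4*(2*y)) = y*(y + 8*y) = y*(9*y) = 9*y**2)
A(-3)*(p(11)/125) = (9*(-3)**2)*((-5 + 11**2)/125) = (9*9)*((-5 + 121)*(1/125)) = 81*(116*(1/125)) = 81*(116/125) = 9396/125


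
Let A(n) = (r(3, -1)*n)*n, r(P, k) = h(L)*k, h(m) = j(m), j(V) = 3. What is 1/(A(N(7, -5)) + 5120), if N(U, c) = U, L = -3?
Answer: 1/4973 ≈ 0.00020109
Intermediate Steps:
h(m) = 3
r(P, k) = 3*k
A(n) = -3*n² (A(n) = ((3*(-1))*n)*n = (-3*n)*n = -3*n²)
1/(A(N(7, -5)) + 5120) = 1/(-3*7² + 5120) = 1/(-3*49 + 5120) = 1/(-147 + 5120) = 1/4973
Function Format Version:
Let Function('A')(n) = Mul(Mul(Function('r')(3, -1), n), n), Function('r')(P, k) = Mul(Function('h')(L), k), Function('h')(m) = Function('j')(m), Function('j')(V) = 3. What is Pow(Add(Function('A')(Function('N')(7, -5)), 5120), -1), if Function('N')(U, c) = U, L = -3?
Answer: Rational(1, 4973) ≈ 0.00020109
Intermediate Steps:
Function('h')(m) = 3
Function('r')(P, k) = Mul(3, k)
Function('A')(n) = Mul(-3, Pow(n, 2)) (Function('A')(n) = Mul(Mul(Mul(3, -1), n), n) = Mul(Mul(-3, n), n) = Mul(-3, Pow(n, 2)))
Pow(Add(Function('A')(Function('N')(7, -5)), 5120), -1) = Pow(Add(Mul(-3, Pow(7, 2)), 5120), -1) = Pow(Add(Mul(-3, 49), 5120), -1) = Pow(Add(-147, 5120), -1) = Pow(4973, -1) = Rational(1, 4973)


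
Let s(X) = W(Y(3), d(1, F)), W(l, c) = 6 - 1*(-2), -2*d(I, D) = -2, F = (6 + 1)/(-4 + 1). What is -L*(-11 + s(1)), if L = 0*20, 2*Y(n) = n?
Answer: 0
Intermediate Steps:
Y(n) = n/2
F = -7/3 (F = 7/(-3) = 7*(-1/3) = -7/3 ≈ -2.3333)
L = 0
d(I, D) = 1 (d(I, D) = -1/2*(-2) = 1)
W(l, c) = 8 (W(l, c) = 6 + 2 = 8)
s(X) = 8
-L*(-11 + s(1)) = -0*(-11 + 8) = -0*(-3) = -1*0 = 0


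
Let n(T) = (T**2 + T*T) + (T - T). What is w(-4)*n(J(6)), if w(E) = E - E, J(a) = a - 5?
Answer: 0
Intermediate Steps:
J(a) = -5 + a
n(T) = 2*T**2 (n(T) = (T**2 + T**2) + 0 = 2*T**2 + 0 = 2*T**2)
w(E) = 0
w(-4)*n(J(6)) = 0*(2*(-5 + 6)**2) = 0*(2*1**2) = 0*(2*1) = 0*2 = 0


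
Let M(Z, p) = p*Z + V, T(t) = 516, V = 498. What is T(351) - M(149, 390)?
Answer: -58092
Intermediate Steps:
M(Z, p) = 498 + Z*p (M(Z, p) = p*Z + 498 = Z*p + 498 = 498 + Z*p)
T(351) - M(149, 390) = 516 - (498 + 149*390) = 516 - (498 + 58110) = 516 - 1*58608 = 516 - 58608 = -58092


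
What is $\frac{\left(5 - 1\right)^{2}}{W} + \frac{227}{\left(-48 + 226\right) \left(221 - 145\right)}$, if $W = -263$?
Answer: $- \frac{156747}{3557864} \approx -0.044056$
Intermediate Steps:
$\frac{\left(5 - 1\right)^{2}}{W} + \frac{227}{\left(-48 + 226\right) \left(221 - 145\right)} = \frac{\left(5 - 1\right)^{2}}{-263} + \frac{227}{\left(-48 + 226\right) \left(221 - 145\right)} = 4^{2} \left(- \frac{1}{263}\right) + \frac{227}{178 \cdot 76} = 16 \left(- \frac{1}{263}\right) + \frac{227}{13528} = - \frac{16}{263} + 227 \cdot \frac{1}{13528} = - \frac{16}{263} + \frac{227}{13528} = - \frac{156747}{3557864}$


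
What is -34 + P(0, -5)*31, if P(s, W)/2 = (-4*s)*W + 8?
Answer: 462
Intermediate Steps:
P(s, W) = 16 - 8*W*s (P(s, W) = 2*((-4*s)*W + 8) = 2*(-4*W*s + 8) = 2*(8 - 4*W*s) = 16 - 8*W*s)
-34 + P(0, -5)*31 = -34 + (16 - 8*(-5)*0)*31 = -34 + (16 + 0)*31 = -34 + 16*31 = -34 + 496 = 462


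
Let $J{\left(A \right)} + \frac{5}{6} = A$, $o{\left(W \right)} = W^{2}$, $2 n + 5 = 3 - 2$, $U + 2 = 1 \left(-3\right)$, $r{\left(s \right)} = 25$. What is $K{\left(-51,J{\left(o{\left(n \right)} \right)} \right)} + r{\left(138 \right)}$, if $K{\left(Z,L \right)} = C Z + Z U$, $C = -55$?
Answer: $3085$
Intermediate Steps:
$U = -5$ ($U = -2 + 1 \left(-3\right) = -2 - 3 = -5$)
$n = -2$ ($n = - \frac{5}{2} + \frac{3 - 2}{2} = - \frac{5}{2} + \frac{1}{2} \cdot 1 = - \frac{5}{2} + \frac{1}{2} = -2$)
$J{\left(A \right)} = - \frac{5}{6} + A$
$K{\left(Z,L \right)} = - 60 Z$ ($K{\left(Z,L \right)} = - 55 Z + Z \left(-5\right) = - 55 Z - 5 Z = - 60 Z$)
$K{\left(-51,J{\left(o{\left(n \right)} \right)} \right)} + r{\left(138 \right)} = \left(-60\right) \left(-51\right) + 25 = 3060 + 25 = 3085$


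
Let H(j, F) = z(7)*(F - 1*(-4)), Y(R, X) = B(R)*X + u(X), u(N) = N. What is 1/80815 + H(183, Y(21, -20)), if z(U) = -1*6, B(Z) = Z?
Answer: 211412041/80815 ≈ 2616.0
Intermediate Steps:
z(U) = -6
Y(R, X) = X + R*X (Y(R, X) = R*X + X = X + R*X)
H(j, F) = -24 - 6*F (H(j, F) = -6*(F - 1*(-4)) = -6*(F + 4) = -6*(4 + F) = -24 - 6*F)
1/80815 + H(183, Y(21, -20)) = 1/80815 + (-24 - (-120)*(1 + 21)) = 1/80815 + (-24 - (-120)*22) = 1/80815 + (-24 - 6*(-440)) = 1/80815 + (-24 + 2640) = 1/80815 + 2616 = 211412041/80815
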